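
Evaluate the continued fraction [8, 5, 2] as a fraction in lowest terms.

Using pₖ = aₖpₖ₋₁ + pₖ₋₂ and qₖ = aₖqₖ₋₁ + qₖ₋₂:
  k=0: a=8, p=8, q=1
  k=1: a=5, p=41, q=5
  k=2: a=2, p=90, q=11

90/11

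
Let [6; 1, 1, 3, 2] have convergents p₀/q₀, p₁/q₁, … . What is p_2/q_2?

13/2

Using pₖ = aₖpₖ₋₁ + pₖ₋₂, qₖ = aₖqₖ₋₁ + qₖ₋₂ (with p₋₁=1, p₋₂=0, q₋₁=0, q₋₂=1):
  k=0: a=6, p=6, q=1
  k=1: a=1, p=7, q=1
  k=2: a=1, p=13, q=2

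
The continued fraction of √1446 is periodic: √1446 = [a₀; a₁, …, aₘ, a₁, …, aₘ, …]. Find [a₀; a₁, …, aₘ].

a₀ = ⌊√1446⌋ = 38.

[38; 38, 76]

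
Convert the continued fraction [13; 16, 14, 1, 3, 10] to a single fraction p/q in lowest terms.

126978/9721

Using pₖ = aₖpₖ₋₁ + pₖ₋₂ and qₖ = aₖqₖ₋₁ + qₖ₋₂:
  k=0: a=13, p=13, q=1
  k=1: a=16, p=209, q=16
  k=2: a=14, p=2939, q=225
  k=3: a=1, p=3148, q=241
  k=4: a=3, p=12383, q=948
  k=5: a=10, p=126978, q=9721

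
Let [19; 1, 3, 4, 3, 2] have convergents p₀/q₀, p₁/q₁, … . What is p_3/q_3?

336/17

Using pₖ = aₖpₖ₋₁ + pₖ₋₂, qₖ = aₖqₖ₋₁ + qₖ₋₂ (with p₋₁=1, p₋₂=0, q₋₁=0, q₋₂=1):
  k=0: a=19, p=19, q=1
  k=1: a=1, p=20, q=1
  k=2: a=3, p=79, q=4
  k=3: a=4, p=336, q=17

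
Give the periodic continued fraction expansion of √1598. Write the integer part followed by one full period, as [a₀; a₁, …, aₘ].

[39; 1, 38, 1, 78]

a₀ = ⌊√1598⌋ = 39.
With m₀=0, d₀=1 and mₖ₊₁ = dₖaₖ − mₖ, dₖ₊₁ = (n − mₖ₊₁²)/dₖ, aₖ₊₁ = ⌊(a₀+mₖ₊₁)/dₖ₊₁⌋:
  k=1: m=39, d=77, a=1
  k=2: m=38, d=2, a=38
  k=3: m=38, d=77, a=1
  k=4: m=39, d=1, a=78
d=1 and a=2a₀=78 at k=4, so the next step gives (m, d) = (39, 77) again — its k=1 value — and the period has length 4.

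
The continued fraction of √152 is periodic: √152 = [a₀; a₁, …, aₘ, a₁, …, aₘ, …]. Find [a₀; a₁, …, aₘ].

[12; 3, 24]

a₀ = ⌊√152⌋ = 12.
With m₀=0, d₀=1 and mₖ₊₁ = dₖaₖ − mₖ, dₖ₊₁ = (n − mₖ₊₁²)/dₖ, aₖ₊₁ = ⌊(a₀+mₖ₊₁)/dₖ₊₁⌋:
  k=1: m=12, d=8, a=3
  k=2: m=12, d=1, a=24
d=1 and a=2a₀=24 at k=2, so the next step gives (m, d) = (12, 8) again — its k=1 value — and the period has length 2.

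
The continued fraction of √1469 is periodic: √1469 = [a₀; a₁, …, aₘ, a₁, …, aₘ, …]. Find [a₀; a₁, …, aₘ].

a₀ = ⌊√1469⌋ = 38.
With m₀=0, d₀=1 and mₖ₊₁ = dₖaₖ − mₖ, dₖ₊₁ = (n − mₖ₊₁²)/dₖ, aₖ₊₁ = ⌊(a₀+mₖ₊₁)/dₖ₊₁⌋:
  k=1: m=38, d=25, a=3
  k=2: m=37, d=4, a=18
  k=3: m=35, d=61, a=1
  k=4: m=26, d=13, a=4
  k=5: m=26, d=61, a=1
  k=6: m=35, d=4, a=18
  k=7: m=37, d=25, a=3
  k=8: m=38, d=1, a=76
d=1 and a=2a₀=76 at k=8, so the next step gives (m, d) = (38, 25) again — its k=1 value — and the period has length 8.

[38; 3, 18, 1, 4, 1, 18, 3, 76]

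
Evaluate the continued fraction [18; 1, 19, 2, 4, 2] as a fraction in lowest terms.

Fold from the inside: start with 2/1.
  4 + 1/2 = 9/2
  2 + 2/9 = 20/9
  19 + 9/20 = 389/20
  1 + 20/389 = 409/389
  18 + 389/409 = 7751/409

7751/409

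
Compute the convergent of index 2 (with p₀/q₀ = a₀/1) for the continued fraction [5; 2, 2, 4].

27/5

Using pₖ = aₖpₖ₋₁ + pₖ₋₂, qₖ = aₖqₖ₋₁ + qₖ₋₂ (with p₋₁=1, p₋₂=0, q₋₁=0, q₋₂=1):
  k=0: a=5, p=5, q=1
  k=1: a=2, p=11, q=2
  k=2: a=2, p=27, q=5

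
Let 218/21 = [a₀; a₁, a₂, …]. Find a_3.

218 = 10·21 + 8   →  a_0 = 10
21 = 2·8 + 5   →  a_1 = 2
8 = 1·5 + 3   →  a_2 = 1
5 = 1·3 + 2   →  a_3 = 1

1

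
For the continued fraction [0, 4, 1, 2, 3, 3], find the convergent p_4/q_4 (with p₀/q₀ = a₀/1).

10/47

Using pₖ = aₖpₖ₋₁ + pₖ₋₂, qₖ = aₖqₖ₋₁ + qₖ₋₂ (with p₋₁=1, p₋₂=0, q₋₁=0, q₋₂=1):
  k=0: a=0, p=0, q=1
  k=1: a=4, p=1, q=4
  k=2: a=1, p=1, q=5
  k=3: a=2, p=3, q=14
  k=4: a=3, p=10, q=47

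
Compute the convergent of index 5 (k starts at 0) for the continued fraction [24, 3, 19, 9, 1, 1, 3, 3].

26955/1108

Using pₖ = aₖpₖ₋₁ + pₖ₋₂, qₖ = aₖqₖ₋₁ + qₖ₋₂ (with p₋₁=1, p₋₂=0, q₋₁=0, q₋₂=1):
  k=0: a=24, p=24, q=1
  k=1: a=3, p=73, q=3
  k=2: a=19, p=1411, q=58
  k=3: a=9, p=12772, q=525
  k=4: a=1, p=14183, q=583
  k=5: a=1, p=26955, q=1108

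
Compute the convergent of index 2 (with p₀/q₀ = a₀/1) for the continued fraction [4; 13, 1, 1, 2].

57/14

Using pₖ = aₖpₖ₋₁ + pₖ₋₂, qₖ = aₖqₖ₋₁ + qₖ₋₂ (with p₋₁=1, p₋₂=0, q₋₁=0, q₋₂=1):
  k=0: a=4, p=4, q=1
  k=1: a=13, p=53, q=13
  k=2: a=1, p=57, q=14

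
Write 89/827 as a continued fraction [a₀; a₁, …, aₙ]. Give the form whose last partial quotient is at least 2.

89 = 0*827 + 89
827 = 9*89 + 26
89 = 3*26 + 11
26 = 2*11 + 4
11 = 2*4 + 3
4 = 1*3 + 1
3 = 3*1 + 0  (stop)
So 89/827 = [0; 9, 3, 2, 2, 1, 3].

[0; 9, 3, 2, 2, 1, 3]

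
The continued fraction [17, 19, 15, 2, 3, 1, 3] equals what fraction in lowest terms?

Using pₖ = aₖpₖ₋₁ + pₖ₋₂ and qₖ = aₖqₖ₋₁ + qₖ₋₂:
  k=0: a=17, p=17, q=1
  k=1: a=19, p=324, q=19
  k=2: a=15, p=4877, q=286
  k=3: a=2, p=10078, q=591
  k=4: a=3, p=35111, q=2059
  k=5: a=1, p=45189, q=2650
  k=6: a=3, p=170678, q=10009

170678/10009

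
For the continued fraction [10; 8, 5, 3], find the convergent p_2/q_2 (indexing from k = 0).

Using pₖ = aₖpₖ₋₁ + pₖ₋₂, qₖ = aₖqₖ₋₁ + qₖ₋₂ (with p₋₁=1, p₋₂=0, q₋₁=0, q₋₂=1):
  k=0: a=10, p=10, q=1
  k=1: a=8, p=81, q=8
  k=2: a=5, p=415, q=41

415/41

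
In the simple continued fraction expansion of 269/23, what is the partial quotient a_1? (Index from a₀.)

1

269 = 11·23 + 16   →  a_0 = 11
23 = 1·16 + 7   →  a_1 = 1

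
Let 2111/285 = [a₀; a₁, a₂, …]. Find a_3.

5

2111 = 7·285 + 116   →  a_0 = 7
285 = 2·116 + 53   →  a_1 = 2
116 = 2·53 + 10   →  a_2 = 2
53 = 5·10 + 3   →  a_3 = 5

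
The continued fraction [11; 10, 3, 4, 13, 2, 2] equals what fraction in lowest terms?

101349/9133

Fold from the inside: start with 2/1.
  2 + 1/2 = 5/2
  13 + 2/5 = 67/5
  4 + 5/67 = 273/67
  3 + 67/273 = 886/273
  10 + 273/886 = 9133/886
  11 + 886/9133 = 101349/9133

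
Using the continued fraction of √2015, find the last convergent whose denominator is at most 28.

404/9

√2015 = [44; 1, 7, 1, 88, …] (period length 4).
Convergents:
  p_0/q_0 = 44/1
  p_1/q_1 = 45/1
  p_2/q_2 = 359/8
  p_3/q_3 = 404/9
  p_4/q_4 = 35911/800
q_3 = 9 ≤ 28 < 800 = q_4, so the answer is 404/9.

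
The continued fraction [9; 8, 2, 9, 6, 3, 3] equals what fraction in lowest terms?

Using pₖ = aₖpₖ₋₁ + pₖ₋₂ and qₖ = aₖqₖ₋₁ + qₖ₋₂:
  k=0: a=9, p=9, q=1
  k=1: a=8, p=73, q=8
  k=2: a=2, p=155, q=17
  k=3: a=9, p=1468, q=161
  k=4: a=6, p=8963, q=983
  k=5: a=3, p=28357, q=3110
  k=6: a=3, p=94034, q=10313

94034/10313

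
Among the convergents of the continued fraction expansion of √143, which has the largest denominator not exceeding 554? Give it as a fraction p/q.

√143 = [11; 1, 22, …] (period length 2).
Convergents:
  p_0/q_0 = 11/1
  p_1/q_1 = 12/1
  p_2/q_2 = 275/23
  p_3/q_3 = 287/24
  p_4/q_4 = 6589/551
  p_5/q_5 = 6876/575
q_4 = 551 ≤ 554 < 575 = q_5, so the answer is 6589/551.

6589/551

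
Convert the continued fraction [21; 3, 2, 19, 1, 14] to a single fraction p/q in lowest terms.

Using pₖ = aₖpₖ₋₁ + pₖ₋₂ and qₖ = aₖqₖ₋₁ + qₖ₋₂:
  k=0: a=21, p=21, q=1
  k=1: a=3, p=64, q=3
  k=2: a=2, p=149, q=7
  k=3: a=19, p=2895, q=136
  k=4: a=1, p=3044, q=143
  k=5: a=14, p=45511, q=2138

45511/2138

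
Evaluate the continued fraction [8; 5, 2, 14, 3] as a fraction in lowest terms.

3993/488

Fold from the inside: start with 3/1.
  14 + 1/3 = 43/3
  2 + 3/43 = 89/43
  5 + 43/89 = 488/89
  8 + 89/488 = 3993/488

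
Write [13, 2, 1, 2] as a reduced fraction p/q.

107/8

Using pₖ = aₖpₖ₋₁ + pₖ₋₂ and qₖ = aₖqₖ₋₁ + qₖ₋₂:
  k=0: a=13, p=13, q=1
  k=1: a=2, p=27, q=2
  k=2: a=1, p=40, q=3
  k=3: a=2, p=107, q=8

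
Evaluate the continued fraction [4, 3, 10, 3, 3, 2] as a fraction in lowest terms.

3173/734

Using pₖ = aₖpₖ₋₁ + pₖ₋₂ and qₖ = aₖqₖ₋₁ + qₖ₋₂:
  k=0: a=4, p=4, q=1
  k=1: a=3, p=13, q=3
  k=2: a=10, p=134, q=31
  k=3: a=3, p=415, q=96
  k=4: a=3, p=1379, q=319
  k=5: a=2, p=3173, q=734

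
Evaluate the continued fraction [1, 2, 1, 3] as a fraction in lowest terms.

15/11

Fold from the inside: start with 3/1.
  1 + 1/3 = 4/3
  2 + 3/4 = 11/4
  1 + 4/11 = 15/11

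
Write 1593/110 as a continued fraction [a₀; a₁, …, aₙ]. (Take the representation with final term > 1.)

[14; 2, 13, 4]

1593 = 14×110 + 53
110 = 2×53 + 4
53 = 13×4 + 1
4 = 4×1 + 0  (stop)
So 1593/110 = [14; 2, 13, 4].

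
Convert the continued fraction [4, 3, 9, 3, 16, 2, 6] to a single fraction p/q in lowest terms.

82037/18982

Using pₖ = aₖpₖ₋₁ + pₖ₋₂ and qₖ = aₖqₖ₋₁ + qₖ₋₂:
  k=0: a=4, p=4, q=1
  k=1: a=3, p=13, q=3
  k=2: a=9, p=121, q=28
  k=3: a=3, p=376, q=87
  k=4: a=16, p=6137, q=1420
  k=5: a=2, p=12650, q=2927
  k=6: a=6, p=82037, q=18982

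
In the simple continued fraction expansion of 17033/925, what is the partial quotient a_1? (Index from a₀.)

17033 = 18·925 + 383   →  a_0 = 18
925 = 2·383 + 159   →  a_1 = 2

2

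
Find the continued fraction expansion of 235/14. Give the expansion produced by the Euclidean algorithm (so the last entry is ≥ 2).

235 = 16·14 + 11
14 = 1·11 + 3
11 = 3·3 + 2
3 = 1·2 + 1
2 = 2·1 + 0  (stop)
So 235/14 = [16; 1, 3, 1, 2].

[16; 1, 3, 1, 2]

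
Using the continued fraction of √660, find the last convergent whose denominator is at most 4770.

55774/2171

√660 = [25; 1, 2, 4, 2, 1, 50, …] (period length 6).
Convergents:
  p_0/q_0 = 25/1
  p_1/q_1 = 26/1
  p_2/q_2 = 77/3
  p_3/q_3 = 334/13
  p_4/q_4 = 745/29
  p_5/q_5 = 1079/42
  p_6/q_6 = 54695/2129
  p_7/q_7 = 55774/2171
  p_8/q_8 = 166243/6471
q_7 = 2171 ≤ 4770 < 6471 = q_8, so the answer is 55774/2171.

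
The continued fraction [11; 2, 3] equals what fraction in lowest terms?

80/7

Using pₖ = aₖpₖ₋₁ + pₖ₋₂ and qₖ = aₖqₖ₋₁ + qₖ₋₂:
  k=0: a=11, p=11, q=1
  k=1: a=2, p=23, q=2
  k=2: a=3, p=80, q=7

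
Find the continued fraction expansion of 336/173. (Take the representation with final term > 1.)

336 = 1·173 + 163
173 = 1·163 + 10
163 = 16·10 + 3
10 = 3·3 + 1
3 = 3·1 + 0  (stop)
So 336/173 = [1; 1, 16, 3, 3].

[1; 1, 16, 3, 3]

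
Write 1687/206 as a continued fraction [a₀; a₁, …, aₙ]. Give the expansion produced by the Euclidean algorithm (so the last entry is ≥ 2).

1687 = 8×206 + 39
206 = 5×39 + 11
39 = 3×11 + 6
11 = 1×6 + 5
6 = 1×5 + 1
5 = 5×1 + 0  (stop)
So 1687/206 = [8; 5, 3, 1, 1, 5].

[8; 5, 3, 1, 1, 5]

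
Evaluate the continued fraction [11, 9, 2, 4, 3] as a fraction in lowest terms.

3043/274

Fold from the inside: start with 3/1.
  4 + 1/3 = 13/3
  2 + 3/13 = 29/13
  9 + 13/29 = 274/29
  11 + 29/274 = 3043/274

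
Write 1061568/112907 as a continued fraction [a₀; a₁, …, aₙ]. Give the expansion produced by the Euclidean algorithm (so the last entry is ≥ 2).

[9; 2, 2, 18, 4, 19, 1, 14]

1061568 = 9*112907 + 45405
112907 = 2*45405 + 22097
45405 = 2*22097 + 1211
22097 = 18*1211 + 299
1211 = 4*299 + 15
299 = 19*15 + 14
15 = 1*14 + 1
14 = 14*1 + 0  (stop)
So 1061568/112907 = [9; 2, 2, 18, 4, 19, 1, 14].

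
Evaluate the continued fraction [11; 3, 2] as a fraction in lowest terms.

79/7

Fold from the inside: start with 2/1.
  3 + 1/2 = 7/2
  11 + 2/7 = 79/7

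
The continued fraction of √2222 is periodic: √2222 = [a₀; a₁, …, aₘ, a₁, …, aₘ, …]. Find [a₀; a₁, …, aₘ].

a₀ = ⌊√2222⌋ = 47.
With m₀=0, d₀=1 and mₖ₊₁ = dₖaₖ − mₖ, dₖ₊₁ = (n − mₖ₊₁²)/dₖ, aₖ₊₁ = ⌊(a₀+mₖ₊₁)/dₖ₊₁⌋:
  k=1: m=47, d=13, a=7
  k=2: m=44, d=22, a=4
  k=3: m=44, d=13, a=7
  k=4: m=47, d=1, a=94
d=1 and a=2a₀=94 at k=4, so the next step gives (m, d) = (47, 13) again — its k=1 value — and the period has length 4.

[47; 7, 4, 7, 94]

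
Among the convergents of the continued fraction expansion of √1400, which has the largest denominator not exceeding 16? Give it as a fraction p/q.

449/12

√1400 = [37; 2, 2, 2, 74, …] (period length 4).
Convergents:
  p_0/q_0 = 37/1
  p_1/q_1 = 75/2
  p_2/q_2 = 187/5
  p_3/q_3 = 449/12
  p_4/q_4 = 33413/893
q_3 = 12 ≤ 16 < 893 = q_4, so the answer is 449/12.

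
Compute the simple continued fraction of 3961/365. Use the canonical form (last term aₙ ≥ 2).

[10; 1, 5, 1, 3, 6, 2]

3961 = 10*365 + 311
365 = 1*311 + 54
311 = 5*54 + 41
54 = 1*41 + 13
41 = 3*13 + 2
13 = 6*2 + 1
2 = 2*1 + 0  (stop)
So 3961/365 = [10; 1, 5, 1, 3, 6, 2].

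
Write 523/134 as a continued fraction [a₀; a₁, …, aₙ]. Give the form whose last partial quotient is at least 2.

[3; 1, 9, 3, 4]

523 = 3×134 + 121
134 = 1×121 + 13
121 = 9×13 + 4
13 = 3×4 + 1
4 = 4×1 + 0  (stop)
So 523/134 = [3; 1, 9, 3, 4].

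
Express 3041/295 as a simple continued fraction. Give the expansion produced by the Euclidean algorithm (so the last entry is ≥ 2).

[10; 3, 4, 7, 3]

3041 = 10·295 + 91
295 = 3·91 + 22
91 = 4·22 + 3
22 = 7·3 + 1
3 = 3·1 + 0  (stop)
So 3041/295 = [10; 3, 4, 7, 3].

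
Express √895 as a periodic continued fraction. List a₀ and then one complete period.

[29; 1, 10, 1, 58]

a₀ = ⌊√895⌋ = 29.
With m₀=0, d₀=1 and mₖ₊₁ = dₖaₖ − mₖ, dₖ₊₁ = (n − mₖ₊₁²)/dₖ, aₖ₊₁ = ⌊(a₀+mₖ₊₁)/dₖ₊₁⌋:
  k=1: m=29, d=54, a=1
  k=2: m=25, d=5, a=10
  k=3: m=25, d=54, a=1
  k=4: m=29, d=1, a=58
d=1 and a=2a₀=58 at k=4, so the next step gives (m, d) = (29, 54) again — its k=1 value — and the period has length 4.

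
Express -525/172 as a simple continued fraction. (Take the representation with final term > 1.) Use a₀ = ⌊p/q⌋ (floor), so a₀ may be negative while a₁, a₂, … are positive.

-525 = -4·172 + 163
172 = 1·163 + 9
163 = 18·9 + 1
9 = 9·1 + 0  (stop)
So -525/172 = [-4; 1, 18, 9].

[-4; 1, 18, 9]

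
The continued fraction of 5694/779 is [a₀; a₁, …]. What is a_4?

3

5694 = 7·779 + 241   →  a_0 = 7
779 = 3·241 + 56   →  a_1 = 3
241 = 4·56 + 17   →  a_2 = 4
56 = 3·17 + 5   →  a_3 = 3
17 = 3·5 + 2   →  a_4 = 3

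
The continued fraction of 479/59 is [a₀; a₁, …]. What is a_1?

479 = 8·59 + 7   →  a_0 = 8
59 = 8·7 + 3   →  a_1 = 8

8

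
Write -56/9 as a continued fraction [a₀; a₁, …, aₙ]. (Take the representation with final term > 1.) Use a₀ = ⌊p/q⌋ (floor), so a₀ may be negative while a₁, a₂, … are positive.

[-7; 1, 3, 2]

-56 = -7·9 + 7
9 = 1·7 + 2
7 = 3·2 + 1
2 = 2·1 + 0  (stop)
So -56/9 = [-7; 1, 3, 2].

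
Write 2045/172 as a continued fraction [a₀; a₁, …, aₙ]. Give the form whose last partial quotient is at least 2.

[11; 1, 8, 19]

2045 = 11*172 + 153
172 = 1*153 + 19
153 = 8*19 + 1
19 = 19*1 + 0  (stop)
So 2045/172 = [11; 1, 8, 19].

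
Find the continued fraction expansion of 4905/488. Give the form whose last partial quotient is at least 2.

4905 = 10*488 + 25
488 = 19*25 + 13
25 = 1*13 + 12
13 = 1*12 + 1
12 = 12*1 + 0  (stop)
So 4905/488 = [10; 19, 1, 1, 12].

[10; 19, 1, 1, 12]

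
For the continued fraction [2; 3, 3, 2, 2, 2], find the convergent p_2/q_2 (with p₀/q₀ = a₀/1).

23/10

Using pₖ = aₖpₖ₋₁ + pₖ₋₂, qₖ = aₖqₖ₋₁ + qₖ₋₂ (with p₋₁=1, p₋₂=0, q₋₁=0, q₋₂=1):
  k=0: a=2, p=2, q=1
  k=1: a=3, p=7, q=3
  k=2: a=3, p=23, q=10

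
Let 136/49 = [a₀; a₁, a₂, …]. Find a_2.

136 = 2·49 + 38   →  a_0 = 2
49 = 1·38 + 11   →  a_1 = 1
38 = 3·11 + 5   →  a_2 = 3

3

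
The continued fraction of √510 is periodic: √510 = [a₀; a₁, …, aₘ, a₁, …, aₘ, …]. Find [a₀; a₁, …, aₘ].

[22; 1, 1, 2, 1, 1, 44]

a₀ = ⌊√510⌋ = 22.
With m₀=0, d₀=1 and mₖ₊₁ = dₖaₖ − mₖ, dₖ₊₁ = (n − mₖ₊₁²)/dₖ, aₖ₊₁ = ⌊(a₀+mₖ₊₁)/dₖ₊₁⌋:
  k=1: m=22, d=26, a=1
  k=2: m=4, d=19, a=1
  k=3: m=15, d=15, a=2
  k=4: m=15, d=19, a=1
  k=5: m=4, d=26, a=1
  k=6: m=22, d=1, a=44
d=1 and a=2a₀=44 at k=6, so the next step gives (m, d) = (22, 26) again — its k=1 value — and the period has length 6.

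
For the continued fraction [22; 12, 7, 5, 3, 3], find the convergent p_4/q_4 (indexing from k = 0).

Using pₖ = aₖpₖ₋₁ + pₖ₋₂, qₖ = aₖqₖ₋₁ + qₖ₋₂ (with p₋₁=1, p₋₂=0, q₋₁=0, q₋₂=1):
  k=0: a=22, p=22, q=1
  k=1: a=12, p=265, q=12
  k=2: a=7, p=1877, q=85
  k=3: a=5, p=9650, q=437
  k=4: a=3, p=30827, q=1396

30827/1396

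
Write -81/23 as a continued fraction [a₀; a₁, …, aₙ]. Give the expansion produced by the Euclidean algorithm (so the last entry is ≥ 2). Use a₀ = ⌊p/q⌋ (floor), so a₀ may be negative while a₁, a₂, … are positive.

-81 = -4*23 + 11
23 = 2*11 + 1
11 = 11*1 + 0  (stop)
So -81/23 = [-4; 2, 11].

[-4; 2, 11]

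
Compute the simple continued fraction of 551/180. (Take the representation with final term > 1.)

551 = 3*180 + 11
180 = 16*11 + 4
11 = 2*4 + 3
4 = 1*3 + 1
3 = 3*1 + 0  (stop)
So 551/180 = [3; 16, 2, 1, 3].

[3; 16, 2, 1, 3]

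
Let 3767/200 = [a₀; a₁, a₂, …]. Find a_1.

3767 = 18·200 + 167   →  a_0 = 18
200 = 1·167 + 33   →  a_1 = 1

1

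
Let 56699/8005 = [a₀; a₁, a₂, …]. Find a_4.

17

56699 = 7·8005 + 664   →  a_0 = 7
8005 = 12·664 + 37   →  a_1 = 12
664 = 17·37 + 35   →  a_2 = 17
37 = 1·35 + 2   →  a_3 = 1
35 = 17·2 + 1   →  a_4 = 17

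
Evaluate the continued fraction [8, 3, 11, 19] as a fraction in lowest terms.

5402/649

Fold from the inside: start with 19/1.
  11 + 1/19 = 210/19
  3 + 19/210 = 649/210
  8 + 210/649 = 5402/649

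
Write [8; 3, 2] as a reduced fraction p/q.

58/7

Fold from the inside: start with 2/1.
  3 + 1/2 = 7/2
  8 + 2/7 = 58/7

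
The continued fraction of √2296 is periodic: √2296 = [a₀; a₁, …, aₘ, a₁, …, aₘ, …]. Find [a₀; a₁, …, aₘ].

[47; 1, 10, 1, 94]

a₀ = ⌊√2296⌋ = 47.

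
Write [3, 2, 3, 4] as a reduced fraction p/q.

103/30

Using pₖ = aₖpₖ₋₁ + pₖ₋₂ and qₖ = aₖqₖ₋₁ + qₖ₋₂:
  k=0: a=3, p=3, q=1
  k=1: a=2, p=7, q=2
  k=2: a=3, p=24, q=7
  k=3: a=4, p=103, q=30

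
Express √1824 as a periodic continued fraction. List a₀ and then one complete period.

a₀ = ⌊√1824⌋ = 42.

[42; 1, 2, 2, 2, 1, 84]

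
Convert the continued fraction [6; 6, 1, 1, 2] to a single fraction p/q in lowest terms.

Fold from the inside: start with 2/1.
  1 + 1/2 = 3/2
  1 + 2/3 = 5/3
  6 + 3/5 = 33/5
  6 + 5/33 = 203/33

203/33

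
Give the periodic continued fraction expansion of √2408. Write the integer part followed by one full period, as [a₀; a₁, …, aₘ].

a₀ = ⌊√2408⌋ = 49.

[49; 14, 98]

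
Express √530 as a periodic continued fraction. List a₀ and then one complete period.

a₀ = ⌊√530⌋ = 23.
With m₀=0, d₀=1 and mₖ₊₁ = dₖaₖ − mₖ, dₖ₊₁ = (n − mₖ₊₁²)/dₖ, aₖ₊₁ = ⌊(a₀+mₖ₊₁)/dₖ₊₁⌋:
  k=1: m=23, d=1, a=46
d=1 and a=2a₀=46 at k=1, so the next step gives (m, d) = (23, 1) again — its k=1 value — and the period has length 1.

[23; 46]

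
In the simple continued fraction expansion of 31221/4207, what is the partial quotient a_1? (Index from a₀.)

2

31221 = 7·4207 + 1772   →  a_0 = 7
4207 = 2·1772 + 663   →  a_1 = 2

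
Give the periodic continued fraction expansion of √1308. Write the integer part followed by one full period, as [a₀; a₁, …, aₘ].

a₀ = ⌊√1308⌋ = 36.
With m₀=0, d₀=1 and mₖ₊₁ = dₖaₖ − mₖ, dₖ₊₁ = (n − mₖ₊₁²)/dₖ, aₖ₊₁ = ⌊(a₀+mₖ₊₁)/dₖ₊₁⌋:
  k=1: m=36, d=12, a=6
  k=2: m=36, d=1, a=72
d=1 and a=2a₀=72 at k=2, so the next step gives (m, d) = (36, 12) again — its k=1 value — and the period has length 2.

[36; 6, 72]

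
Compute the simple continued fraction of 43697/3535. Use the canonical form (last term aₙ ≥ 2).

43697 = 12*3535 + 1277
3535 = 2*1277 + 981
1277 = 1*981 + 296
981 = 3*296 + 93
296 = 3*93 + 17
93 = 5*17 + 8
17 = 2*8 + 1
8 = 8*1 + 0  (stop)
So 43697/3535 = [12; 2, 1, 3, 3, 5, 2, 8].

[12; 2, 1, 3, 3, 5, 2, 8]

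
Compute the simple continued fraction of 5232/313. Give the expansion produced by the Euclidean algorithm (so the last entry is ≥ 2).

[16; 1, 2, 1, 1, 14, 3]

5232 = 16*313 + 224
313 = 1*224 + 89
224 = 2*89 + 46
89 = 1*46 + 43
46 = 1*43 + 3
43 = 14*3 + 1
3 = 3*1 + 0  (stop)
So 5232/313 = [16; 1, 2, 1, 1, 14, 3].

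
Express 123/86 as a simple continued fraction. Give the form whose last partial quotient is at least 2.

[1; 2, 3, 12]

123 = 1×86 + 37
86 = 2×37 + 12
37 = 3×12 + 1
12 = 12×1 + 0  (stop)
So 123/86 = [1; 2, 3, 12].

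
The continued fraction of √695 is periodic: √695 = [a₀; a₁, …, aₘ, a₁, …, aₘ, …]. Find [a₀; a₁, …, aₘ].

a₀ = ⌊√695⌋ = 26.
With m₀=0, d₀=1 and mₖ₊₁ = dₖaₖ − mₖ, dₖ₊₁ = (n − mₖ₊₁²)/dₖ, aₖ₊₁ = ⌊(a₀+mₖ₊₁)/dₖ₊₁⌋:
  k=1: m=26, d=19, a=2
  k=2: m=12, d=29, a=1
  k=3: m=17, d=14, a=3
  k=4: m=25, d=5, a=10
  k=5: m=25, d=14, a=3
  k=6: m=17, d=29, a=1
  k=7: m=12, d=19, a=2
  k=8: m=26, d=1, a=52
d=1 and a=2a₀=52 at k=8, so the next step gives (m, d) = (26, 19) again — its k=1 value — and the period has length 8.

[26; 2, 1, 3, 10, 3, 1, 2, 52]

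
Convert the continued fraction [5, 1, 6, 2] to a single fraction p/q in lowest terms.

88/15

Fold from the inside: start with 2/1.
  6 + 1/2 = 13/2
  1 + 2/13 = 15/13
  5 + 13/15 = 88/15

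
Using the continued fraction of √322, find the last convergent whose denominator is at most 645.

√322 = [17; 1, 16, 1, 34, …] (period length 4).
Convergents:
  p_0/q_0 = 17/1
  p_1/q_1 = 18/1
  p_2/q_2 = 305/17
  p_3/q_3 = 323/18
  p_4/q_4 = 11287/629
  p_5/q_5 = 11610/647
q_4 = 629 ≤ 645 < 647 = q_5, so the answer is 11287/629.

11287/629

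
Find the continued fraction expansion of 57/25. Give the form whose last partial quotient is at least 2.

[2; 3, 1, 1, 3]

57 = 2*25 + 7
25 = 3*7 + 4
7 = 1*4 + 3
4 = 1*3 + 1
3 = 3*1 + 0  (stop)
So 57/25 = [2; 3, 1, 1, 3].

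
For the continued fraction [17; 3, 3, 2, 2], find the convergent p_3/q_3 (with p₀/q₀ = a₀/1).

Using pₖ = aₖpₖ₋₁ + pₖ₋₂, qₖ = aₖqₖ₋₁ + qₖ₋₂ (with p₋₁=1, p₋₂=0, q₋₁=0, q₋₂=1):
  k=0: a=17, p=17, q=1
  k=1: a=3, p=52, q=3
  k=2: a=3, p=173, q=10
  k=3: a=2, p=398, q=23

398/23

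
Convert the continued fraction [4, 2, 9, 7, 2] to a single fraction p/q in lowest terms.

Using pₖ = aₖpₖ₋₁ + pₖ₋₂ and qₖ = aₖqₖ₋₁ + qₖ₋₂:
  k=0: a=4, p=4, q=1
  k=1: a=2, p=9, q=2
  k=2: a=9, p=85, q=19
  k=3: a=7, p=604, q=135
  k=4: a=2, p=1293, q=289

1293/289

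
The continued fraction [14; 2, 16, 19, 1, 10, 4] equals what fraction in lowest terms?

429593/29658

Fold from the inside: start with 4/1.
  10 + 1/4 = 41/4
  1 + 4/41 = 45/41
  19 + 41/45 = 896/45
  16 + 45/896 = 14381/896
  2 + 896/14381 = 29658/14381
  14 + 14381/29658 = 429593/29658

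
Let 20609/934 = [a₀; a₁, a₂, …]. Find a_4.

1

20609 = 22·934 + 61   →  a_0 = 22
934 = 15·61 + 19   →  a_1 = 15
61 = 3·19 + 4   →  a_2 = 3
19 = 4·4 + 3   →  a_3 = 4
4 = 1·3 + 1   →  a_4 = 1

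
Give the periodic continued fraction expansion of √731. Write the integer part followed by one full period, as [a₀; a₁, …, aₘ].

a₀ = ⌊√731⌋ = 27.
With m₀=0, d₀=1 and mₖ₊₁ = dₖaₖ − mₖ, dₖ₊₁ = (n − mₖ₊₁²)/dₖ, aₖ₊₁ = ⌊(a₀+mₖ₊₁)/dₖ₊₁⌋:
  k=1: m=27, d=2, a=27
  k=2: m=27, d=1, a=54
d=1 and a=2a₀=54 at k=2, so the next step gives (m, d) = (27, 2) again — its k=1 value — and the period has length 2.

[27; 27, 54]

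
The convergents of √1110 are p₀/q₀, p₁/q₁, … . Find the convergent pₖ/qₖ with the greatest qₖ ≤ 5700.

132567/3979

√1110 = [33; 3, 6, 3, 66, …] (period length 4).
Convergents:
  p_0/q_0 = 33/1
  p_1/q_1 = 100/3
  p_2/q_2 = 633/19
  p_3/q_3 = 1999/60
  p_4/q_4 = 132567/3979
  p_5/q_5 = 399700/11997
q_4 = 3979 ≤ 5700 < 11997 = q_5, so the answer is 132567/3979.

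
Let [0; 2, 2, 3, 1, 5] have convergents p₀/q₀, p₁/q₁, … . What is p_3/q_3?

Using pₖ = aₖpₖ₋₁ + pₖ₋₂, qₖ = aₖqₖ₋₁ + qₖ₋₂ (with p₋₁=1, p₋₂=0, q₋₁=0, q₋₂=1):
  k=0: a=0, p=0, q=1
  k=1: a=2, p=1, q=2
  k=2: a=2, p=2, q=5
  k=3: a=3, p=7, q=17

7/17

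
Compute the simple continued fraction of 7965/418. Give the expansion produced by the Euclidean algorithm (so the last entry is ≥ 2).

[19; 18, 5, 1, 3]

7965 = 19×418 + 23
418 = 18×23 + 4
23 = 5×4 + 3
4 = 1×3 + 1
3 = 3×1 + 0  (stop)
So 7965/418 = [19; 18, 5, 1, 3].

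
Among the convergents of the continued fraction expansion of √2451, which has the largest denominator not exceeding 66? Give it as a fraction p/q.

3218/65

√2451 = [49; 1, 1, 32, 1, 1, 98, …] (period length 6).
Convergents:
  p_0/q_0 = 49/1
  p_1/q_1 = 50/1
  p_2/q_2 = 99/2
  p_3/q_3 = 3218/65
  p_4/q_4 = 3317/67
q_3 = 65 ≤ 66 < 67 = q_4, so the answer is 3218/65.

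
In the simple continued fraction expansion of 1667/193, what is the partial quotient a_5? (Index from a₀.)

1667 = 8·193 + 123   →  a_0 = 8
193 = 1·123 + 70   →  a_1 = 1
123 = 1·70 + 53   →  a_2 = 1
70 = 1·53 + 17   →  a_3 = 1
53 = 3·17 + 2   →  a_4 = 3
17 = 8·2 + 1   →  a_5 = 8

8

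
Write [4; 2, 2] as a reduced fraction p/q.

22/5

Fold from the inside: start with 2/1.
  2 + 1/2 = 5/2
  4 + 2/5 = 22/5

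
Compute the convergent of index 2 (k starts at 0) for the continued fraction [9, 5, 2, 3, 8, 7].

Using pₖ = aₖpₖ₋₁ + pₖ₋₂, qₖ = aₖqₖ₋₁ + qₖ₋₂ (with p₋₁=1, p₋₂=0, q₋₁=0, q₋₂=1):
  k=0: a=9, p=9, q=1
  k=1: a=5, p=46, q=5
  k=2: a=2, p=101, q=11

101/11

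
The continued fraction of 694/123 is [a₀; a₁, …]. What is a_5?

1

694 = 5·123 + 79   →  a_0 = 5
123 = 1·79 + 44   →  a_1 = 1
79 = 1·44 + 35   →  a_2 = 1
44 = 1·35 + 9   →  a_3 = 1
35 = 3·9 + 8   →  a_4 = 3
9 = 1·8 + 1   →  a_5 = 1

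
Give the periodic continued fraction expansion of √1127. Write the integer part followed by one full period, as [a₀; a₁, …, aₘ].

a₀ = ⌊√1127⌋ = 33.
With m₀=0, d₀=1 and mₖ₊₁ = dₖaₖ − mₖ, dₖ₊₁ = (n − mₖ₊₁²)/dₖ, aₖ₊₁ = ⌊(a₀+mₖ₊₁)/dₖ₊₁⌋:
  k=1: m=33, d=38, a=1
  k=2: m=5, d=29, a=1
  k=3: m=24, d=19, a=3
  k=4: m=33, d=2, a=33
  k=5: m=33, d=19, a=3
  k=6: m=24, d=29, a=1
  k=7: m=5, d=38, a=1
  k=8: m=33, d=1, a=66
d=1 and a=2a₀=66 at k=8, so the next step gives (m, d) = (33, 38) again — its k=1 value — and the period has length 8.

[33; 1, 1, 3, 33, 3, 1, 1, 66]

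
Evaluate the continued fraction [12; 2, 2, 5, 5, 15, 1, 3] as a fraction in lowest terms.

110771/8928

Fold from the inside: start with 3/1.
  1 + 1/3 = 4/3
  15 + 3/4 = 63/4
  5 + 4/63 = 319/63
  5 + 63/319 = 1658/319
  2 + 319/1658 = 3635/1658
  2 + 1658/3635 = 8928/3635
  12 + 3635/8928 = 110771/8928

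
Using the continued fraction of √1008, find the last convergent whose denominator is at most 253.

√1008 = [31; 1, 2, 1, 62, …] (period length 4).
Convergents:
  p_0/q_0 = 31/1
  p_1/q_1 = 32/1
  p_2/q_2 = 95/3
  p_3/q_3 = 127/4
  p_4/q_4 = 7969/251
  p_5/q_5 = 8096/255
q_4 = 251 ≤ 253 < 255 = q_5, so the answer is 7969/251.

7969/251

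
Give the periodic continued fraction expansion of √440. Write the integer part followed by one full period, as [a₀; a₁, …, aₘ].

a₀ = ⌊√440⌋ = 20.
With m₀=0, d₀=1 and mₖ₊₁ = dₖaₖ − mₖ, dₖ₊₁ = (n − mₖ₊₁²)/dₖ, aₖ₊₁ = ⌊(a₀+mₖ₊₁)/dₖ₊₁⌋:
  k=1: m=20, d=40, a=1
  k=2: m=20, d=1, a=40
d=1 and a=2a₀=40 at k=2, so the next step gives (m, d) = (20, 40) again — its k=1 value — and the period has length 2.

[20; 1, 40]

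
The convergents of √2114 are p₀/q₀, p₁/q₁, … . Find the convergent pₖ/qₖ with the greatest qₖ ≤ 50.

√2114 = [45; 1, 44, 1, 90, …] (period length 4).
Convergents:
  p_0/q_0 = 45/1
  p_1/q_1 = 46/1
  p_2/q_2 = 2069/45
  p_3/q_3 = 2115/46
  p_4/q_4 = 192419/4185
q_3 = 46 ≤ 50 < 4185 = q_4, so the answer is 2115/46.

2115/46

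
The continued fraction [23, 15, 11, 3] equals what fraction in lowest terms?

11833/513

Using pₖ = aₖpₖ₋₁ + pₖ₋₂ and qₖ = aₖqₖ₋₁ + qₖ₋₂:
  k=0: a=23, p=23, q=1
  k=1: a=15, p=346, q=15
  k=2: a=11, p=3829, q=166
  k=3: a=3, p=11833, q=513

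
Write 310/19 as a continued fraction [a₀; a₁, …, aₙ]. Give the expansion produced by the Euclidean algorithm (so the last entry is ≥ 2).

[16; 3, 6]

310 = 16*19 + 6
19 = 3*6 + 1
6 = 6*1 + 0  (stop)
So 310/19 = [16; 3, 6].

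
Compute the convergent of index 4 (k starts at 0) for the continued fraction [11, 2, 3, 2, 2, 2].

Using pₖ = aₖpₖ₋₁ + pₖ₋₂, qₖ = aₖqₖ₋₁ + qₖ₋₂ (with p₋₁=1, p₋₂=0, q₋₁=0, q₋₂=1):
  k=0: a=11, p=11, q=1
  k=1: a=2, p=23, q=2
  k=2: a=3, p=80, q=7
  k=3: a=2, p=183, q=16
  k=4: a=2, p=446, q=39

446/39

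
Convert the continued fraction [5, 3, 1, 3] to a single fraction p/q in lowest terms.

79/15

Using pₖ = aₖpₖ₋₁ + pₖ₋₂ and qₖ = aₖqₖ₋₁ + qₖ₋₂:
  k=0: a=5, p=5, q=1
  k=1: a=3, p=16, q=3
  k=2: a=1, p=21, q=4
  k=3: a=3, p=79, q=15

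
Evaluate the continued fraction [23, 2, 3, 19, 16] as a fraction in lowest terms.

Using pₖ = aₖpₖ₋₁ + pₖ₋₂ and qₖ = aₖqₖ₋₁ + qₖ₋₂:
  k=0: a=23, p=23, q=1
  k=1: a=2, p=47, q=2
  k=2: a=3, p=164, q=7
  k=3: a=19, p=3163, q=135
  k=4: a=16, p=50772, q=2167

50772/2167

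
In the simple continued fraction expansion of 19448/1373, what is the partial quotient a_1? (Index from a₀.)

6

19448 = 14·1373 + 226   →  a_0 = 14
1373 = 6·226 + 17   →  a_1 = 6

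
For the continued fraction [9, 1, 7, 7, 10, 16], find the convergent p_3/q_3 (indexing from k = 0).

Using pₖ = aₖpₖ₋₁ + pₖ₋₂, qₖ = aₖqₖ₋₁ + qₖ₋₂ (with p₋₁=1, p₋₂=0, q₋₁=0, q₋₂=1):
  k=0: a=9, p=9, q=1
  k=1: a=1, p=10, q=1
  k=2: a=7, p=79, q=8
  k=3: a=7, p=563, q=57

563/57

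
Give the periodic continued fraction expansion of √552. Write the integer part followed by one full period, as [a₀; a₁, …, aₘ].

[23; 2, 46]

a₀ = ⌊√552⌋ = 23.
With m₀=0, d₀=1 and mₖ₊₁ = dₖaₖ − mₖ, dₖ₊₁ = (n − mₖ₊₁²)/dₖ, aₖ₊₁ = ⌊(a₀+mₖ₊₁)/dₖ₊₁⌋:
  k=1: m=23, d=23, a=2
  k=2: m=23, d=1, a=46
d=1 and a=2a₀=46 at k=2, so the next step gives (m, d) = (23, 23) again — its k=1 value — and the period has length 2.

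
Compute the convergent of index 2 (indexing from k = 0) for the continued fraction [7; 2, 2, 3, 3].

37/5

Using pₖ = aₖpₖ₋₁ + pₖ₋₂, qₖ = aₖqₖ₋₁ + qₖ₋₂ (with p₋₁=1, p₋₂=0, q₋₁=0, q₋₂=1):
  k=0: a=7, p=7, q=1
  k=1: a=2, p=15, q=2
  k=2: a=2, p=37, q=5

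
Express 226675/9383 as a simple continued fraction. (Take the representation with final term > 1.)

226675 = 24×9383 + 1483
9383 = 6×1483 + 485
1483 = 3×485 + 28
485 = 17×28 + 9
28 = 3×9 + 1
9 = 9×1 + 0  (stop)
So 226675/9383 = [24; 6, 3, 17, 3, 9].

[24; 6, 3, 17, 3, 9]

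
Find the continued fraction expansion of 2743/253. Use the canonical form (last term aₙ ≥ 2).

2743 = 10×253 + 213
253 = 1×213 + 40
213 = 5×40 + 13
40 = 3×13 + 1
13 = 13×1 + 0  (stop)
So 2743/253 = [10; 1, 5, 3, 13].

[10; 1, 5, 3, 13]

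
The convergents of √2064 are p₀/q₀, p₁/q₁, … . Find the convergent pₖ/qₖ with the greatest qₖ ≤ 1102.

16855/371

√2064 = [45; 2, 3, 7, 3, 2, 90, …] (period length 6).
Convergents:
  p_0/q_0 = 45/1
  p_1/q_1 = 91/2
  p_2/q_2 = 318/7
  p_3/q_3 = 2317/51
  p_4/q_4 = 7269/160
  p_5/q_5 = 16855/371
  p_6/q_6 = 1524219/33550
q_5 = 371 ≤ 1102 < 33550 = q_6, so the answer is 16855/371.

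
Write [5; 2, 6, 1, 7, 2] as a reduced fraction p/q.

1372/251

Using pₖ = aₖpₖ₋₁ + pₖ₋₂ and qₖ = aₖqₖ₋₁ + qₖ₋₂:
  k=0: a=5, p=5, q=1
  k=1: a=2, p=11, q=2
  k=2: a=6, p=71, q=13
  k=3: a=1, p=82, q=15
  k=4: a=7, p=645, q=118
  k=5: a=2, p=1372, q=251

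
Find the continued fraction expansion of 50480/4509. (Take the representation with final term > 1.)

[11; 5, 8, 2, 8, 6]

50480 = 11*4509 + 881
4509 = 5*881 + 104
881 = 8*104 + 49
104 = 2*49 + 6
49 = 8*6 + 1
6 = 6*1 + 0  (stop)
So 50480/4509 = [11; 5, 8, 2, 8, 6].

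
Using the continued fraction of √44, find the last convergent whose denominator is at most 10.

√44 = [6; 1, 1, 1, 2, 1, 1, 1, 12, …] (period length 8).
Convergents:
  p_0/q_0 = 6/1
  p_1/q_1 = 7/1
  p_2/q_2 = 13/2
  p_3/q_3 = 20/3
  p_4/q_4 = 53/8
  p_5/q_5 = 73/11
q_4 = 8 ≤ 10 < 11 = q_5, so the answer is 53/8.

53/8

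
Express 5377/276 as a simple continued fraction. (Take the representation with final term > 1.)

[19; 2, 13, 3, 3]

5377 = 19×276 + 133
276 = 2×133 + 10
133 = 13×10 + 3
10 = 3×3 + 1
3 = 3×1 + 0  (stop)
So 5377/276 = [19; 2, 13, 3, 3].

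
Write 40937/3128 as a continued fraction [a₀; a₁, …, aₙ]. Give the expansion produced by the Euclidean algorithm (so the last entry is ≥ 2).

[13; 11, 2, 5, 2, 3, 3]

40937 = 13*3128 + 273
3128 = 11*273 + 125
273 = 2*125 + 23
125 = 5*23 + 10
23 = 2*10 + 3
10 = 3*3 + 1
3 = 3*1 + 0  (stop)
So 40937/3128 = [13; 11, 2, 5, 2, 3, 3].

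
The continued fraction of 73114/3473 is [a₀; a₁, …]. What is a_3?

73114 = 21·3473 + 181   →  a_0 = 21
3473 = 19·181 + 34   →  a_1 = 19
181 = 5·34 + 11   →  a_2 = 5
34 = 3·11 + 1   →  a_3 = 3

3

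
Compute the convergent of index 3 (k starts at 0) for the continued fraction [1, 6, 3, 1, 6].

Using pₖ = aₖpₖ₋₁ + pₖ₋₂, qₖ = aₖqₖ₋₁ + qₖ₋₂ (with p₋₁=1, p₋₂=0, q₋₁=0, q₋₂=1):
  k=0: a=1, p=1, q=1
  k=1: a=6, p=7, q=6
  k=2: a=3, p=22, q=19
  k=3: a=1, p=29, q=25

29/25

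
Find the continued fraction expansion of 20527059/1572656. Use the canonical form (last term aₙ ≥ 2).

20527059 = 13×1572656 + 82531
1572656 = 19×82531 + 4567
82531 = 18×4567 + 325
4567 = 14×325 + 17
325 = 19×17 + 2
17 = 8×2 + 1
2 = 2×1 + 0  (stop)
So 20527059/1572656 = [13; 19, 18, 14, 19, 8, 2].

[13; 19, 18, 14, 19, 8, 2]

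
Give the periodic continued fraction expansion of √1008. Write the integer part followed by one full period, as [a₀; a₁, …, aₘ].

[31; 1, 2, 1, 62]

a₀ = ⌊√1008⌋ = 31.
With m₀=0, d₀=1 and mₖ₊₁ = dₖaₖ − mₖ, dₖ₊₁ = (n − mₖ₊₁²)/dₖ, aₖ₊₁ = ⌊(a₀+mₖ₊₁)/dₖ₊₁⌋:
  k=1: m=31, d=47, a=1
  k=2: m=16, d=16, a=2
  k=3: m=16, d=47, a=1
  k=4: m=31, d=1, a=62
d=1 and a=2a₀=62 at k=4, so the next step gives (m, d) = (31, 47) again — its k=1 value — and the period has length 4.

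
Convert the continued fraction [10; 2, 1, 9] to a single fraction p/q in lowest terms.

300/29

Using pₖ = aₖpₖ₋₁ + pₖ₋₂ and qₖ = aₖqₖ₋₁ + qₖ₋₂:
  k=0: a=10, p=10, q=1
  k=1: a=2, p=21, q=2
  k=2: a=1, p=31, q=3
  k=3: a=9, p=300, q=29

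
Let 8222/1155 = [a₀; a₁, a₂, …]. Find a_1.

8

8222 = 7·1155 + 137   →  a_0 = 7
1155 = 8·137 + 59   →  a_1 = 8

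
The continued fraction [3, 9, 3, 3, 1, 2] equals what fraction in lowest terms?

Fold from the inside: start with 2/1.
  1 + 1/2 = 3/2
  3 + 2/3 = 11/3
  3 + 3/11 = 36/11
  9 + 11/36 = 335/36
  3 + 36/335 = 1041/335

1041/335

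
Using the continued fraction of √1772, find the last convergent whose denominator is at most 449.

18143/431

√1772 = [42; 10, 1, 1, 20, 1, 1, 10, 84, …] (period length 8).
Convergents:
  p_0/q_0 = 42/1
  p_1/q_1 = 421/10
  p_2/q_2 = 463/11
  p_3/q_3 = 884/21
  p_4/q_4 = 18143/431
  p_5/q_5 = 19027/452
q_4 = 431 ≤ 449 < 452 = q_5, so the answer is 18143/431.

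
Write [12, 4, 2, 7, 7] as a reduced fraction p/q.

Fold from the inside: start with 7/1.
  7 + 1/7 = 50/7
  2 + 7/50 = 107/50
  4 + 50/107 = 478/107
  12 + 107/478 = 5843/478

5843/478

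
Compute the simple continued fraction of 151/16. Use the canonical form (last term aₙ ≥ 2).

[9; 2, 3, 2]

151 = 9*16 + 7
16 = 2*7 + 2
7 = 3*2 + 1
2 = 2*1 + 0  (stop)
So 151/16 = [9; 2, 3, 2].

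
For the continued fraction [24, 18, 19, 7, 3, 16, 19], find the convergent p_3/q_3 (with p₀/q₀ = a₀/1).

Using pₖ = aₖpₖ₋₁ + pₖ₋₂, qₖ = aₖqₖ₋₁ + qₖ₋₂ (with p₋₁=1, p₋₂=0, q₋₁=0, q₋₂=1):
  k=0: a=24, p=24, q=1
  k=1: a=18, p=433, q=18
  k=2: a=19, p=8251, q=343
  k=3: a=7, p=58190, q=2419

58190/2419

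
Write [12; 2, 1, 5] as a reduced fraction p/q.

Using pₖ = aₖpₖ₋₁ + pₖ₋₂ and qₖ = aₖqₖ₋₁ + qₖ₋₂:
  k=0: a=12, p=12, q=1
  k=1: a=2, p=25, q=2
  k=2: a=1, p=37, q=3
  k=3: a=5, p=210, q=17

210/17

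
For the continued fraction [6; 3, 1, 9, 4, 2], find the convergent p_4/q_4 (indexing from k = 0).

1001/160

Using pₖ = aₖpₖ₋₁ + pₖ₋₂, qₖ = aₖqₖ₋₁ + qₖ₋₂ (with p₋₁=1, p₋₂=0, q₋₁=0, q₋₂=1):
  k=0: a=6, p=6, q=1
  k=1: a=3, p=19, q=3
  k=2: a=1, p=25, q=4
  k=3: a=9, p=244, q=39
  k=4: a=4, p=1001, q=160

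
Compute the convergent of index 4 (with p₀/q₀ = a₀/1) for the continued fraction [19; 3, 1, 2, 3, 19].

Using pₖ = aₖpₖ₋₁ + pₖ₋₂, qₖ = aₖqₖ₋₁ + qₖ₋₂ (with p₋₁=1, p₋₂=0, q₋₁=0, q₋₂=1):
  k=0: a=19, p=19, q=1
  k=1: a=3, p=58, q=3
  k=2: a=1, p=77, q=4
  k=3: a=2, p=212, q=11
  k=4: a=3, p=713, q=37

713/37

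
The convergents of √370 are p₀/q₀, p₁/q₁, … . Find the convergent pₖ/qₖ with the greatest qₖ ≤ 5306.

50339/2617

√370 = [19; 4, 4, 38, …] (period length 3).
Convergents:
  p_0/q_0 = 19/1
  p_1/q_1 = 77/4
  p_2/q_2 = 327/17
  p_3/q_3 = 12503/650
  p_4/q_4 = 50339/2617
  p_5/q_5 = 213859/11118
q_4 = 2617 ≤ 5306 < 11118 = q_5, so the answer is 50339/2617.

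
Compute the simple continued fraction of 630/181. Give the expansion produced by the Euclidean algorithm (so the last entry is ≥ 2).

630 = 3×181 + 87
181 = 2×87 + 7
87 = 12×7 + 3
7 = 2×3 + 1
3 = 3×1 + 0  (stop)
So 630/181 = [3; 2, 12, 2, 3].

[3; 2, 12, 2, 3]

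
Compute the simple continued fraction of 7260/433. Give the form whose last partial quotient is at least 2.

7260 = 16×433 + 332
433 = 1×332 + 101
332 = 3×101 + 29
101 = 3×29 + 14
29 = 2×14 + 1
14 = 14×1 + 0  (stop)
So 7260/433 = [16; 1, 3, 3, 2, 14].

[16; 1, 3, 3, 2, 14]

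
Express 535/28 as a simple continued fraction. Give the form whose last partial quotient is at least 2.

535 = 19·28 + 3
28 = 9·3 + 1
3 = 3·1 + 0  (stop)
So 535/28 = [19; 9, 3].

[19; 9, 3]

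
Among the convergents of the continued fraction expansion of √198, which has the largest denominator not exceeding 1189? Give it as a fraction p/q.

5530/393

√198 = [14; 14, 28, …] (period length 2).
Convergents:
  p_0/q_0 = 14/1
  p_1/q_1 = 197/14
  p_2/q_2 = 5530/393
  p_3/q_3 = 77617/5516
q_2 = 393 ≤ 1189 < 5516 = q_3, so the answer is 5530/393.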